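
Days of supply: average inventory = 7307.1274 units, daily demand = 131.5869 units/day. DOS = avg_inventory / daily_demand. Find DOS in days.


DOS = 7307.1274 / 131.5869 = 55.5308

55.5308 days


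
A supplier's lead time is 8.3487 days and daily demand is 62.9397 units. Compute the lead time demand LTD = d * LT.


LTD = 62.9397 * 8.3487 = 525.4647

525.4647 units


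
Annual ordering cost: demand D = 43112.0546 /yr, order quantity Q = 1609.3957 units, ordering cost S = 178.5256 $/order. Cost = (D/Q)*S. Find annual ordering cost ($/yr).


Number of orders = D/Q = 26.7877
Cost = 26.7877 * 178.5256 = 4782.2953

4782.2953 $/yr


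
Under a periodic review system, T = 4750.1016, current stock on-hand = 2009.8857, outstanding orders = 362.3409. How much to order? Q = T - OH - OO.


Inventory position = OH + OO = 2009.8857 + 362.3409 = 2372.2266
Q = 4750.1016 - 2372.2266 = 2377.8750

2377.8750 units


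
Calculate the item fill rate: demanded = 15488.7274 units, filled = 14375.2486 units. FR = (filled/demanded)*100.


FR = 14375.2486 / 15488.7274 * 100 = 92.8110

92.8110%


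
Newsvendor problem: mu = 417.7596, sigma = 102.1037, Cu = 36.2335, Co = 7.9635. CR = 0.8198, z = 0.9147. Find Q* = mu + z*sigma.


CR = Cu/(Cu+Co) = 36.2335/(36.2335+7.9635) = 0.8198
z = 0.9147
Q* = 417.7596 + 0.9147 * 102.1037 = 511.1539

511.1539 units


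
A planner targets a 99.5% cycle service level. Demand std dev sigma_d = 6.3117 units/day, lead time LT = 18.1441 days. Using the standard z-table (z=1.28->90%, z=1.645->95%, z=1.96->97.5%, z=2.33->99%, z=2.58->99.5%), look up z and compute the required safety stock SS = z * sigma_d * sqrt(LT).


From the table, SL = 99.5% corresponds to z = 2.58
sqrt(LT) = sqrt(18.1441) = 4.2596
SS = 2.58 * 6.3117 * 4.2596 = 69.3639

69.3639 units


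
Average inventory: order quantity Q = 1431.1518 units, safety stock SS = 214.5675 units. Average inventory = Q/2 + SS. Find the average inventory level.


Q/2 = 715.5759
Avg = 715.5759 + 214.5675 = 930.1434

930.1434 units


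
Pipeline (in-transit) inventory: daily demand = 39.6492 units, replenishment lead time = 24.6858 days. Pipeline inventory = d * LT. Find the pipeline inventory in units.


Pipeline = 39.6492 * 24.6858 = 978.7722

978.7722 units


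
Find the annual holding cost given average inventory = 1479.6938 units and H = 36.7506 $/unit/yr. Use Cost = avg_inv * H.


Cost = 1479.6938 * 36.7506 = 54379.6350

54379.6350 $/yr


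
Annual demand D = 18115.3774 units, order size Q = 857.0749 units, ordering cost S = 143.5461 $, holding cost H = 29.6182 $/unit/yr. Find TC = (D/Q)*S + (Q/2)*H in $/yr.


Ordering cost = D*S/Q = 3034.0310
Holding cost = Q*H/2 = 12692.5079
TC = 3034.0310 + 12692.5079 = 15726.5389

15726.5389 $/yr


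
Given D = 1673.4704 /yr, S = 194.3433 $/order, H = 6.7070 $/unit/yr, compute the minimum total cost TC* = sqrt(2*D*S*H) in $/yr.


2*D*S*H = 4362605.1725
TC* = sqrt(4362605.1725) = 2088.6850

2088.6850 $/yr


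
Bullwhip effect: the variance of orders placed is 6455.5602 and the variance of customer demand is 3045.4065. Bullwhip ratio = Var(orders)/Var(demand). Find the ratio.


BW = 6455.5602 / 3045.4065 = 2.1198

2.1198


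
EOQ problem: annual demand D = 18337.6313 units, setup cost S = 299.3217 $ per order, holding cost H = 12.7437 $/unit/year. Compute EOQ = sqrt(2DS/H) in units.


2*D*S = 2 * 18337.6313 * 299.3217 = 10977701.9494
2*D*S/H = 861421.8751
EOQ = sqrt(861421.8751) = 928.1282

928.1282 units


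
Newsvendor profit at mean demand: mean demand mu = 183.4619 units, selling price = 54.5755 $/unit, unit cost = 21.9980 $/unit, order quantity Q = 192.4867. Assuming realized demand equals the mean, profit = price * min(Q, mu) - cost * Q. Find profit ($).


Sales at mu = min(192.4867, 183.4619) = 183.4619
Revenue = 54.5755 * 183.4619 = 10012.5249
Total cost = 21.9980 * 192.4867 = 4234.3224
Profit = 10012.5249 - 4234.3224 = 5778.2025

5778.2025 $


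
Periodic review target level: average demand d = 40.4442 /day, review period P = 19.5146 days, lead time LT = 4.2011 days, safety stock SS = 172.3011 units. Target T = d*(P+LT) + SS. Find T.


P + LT = 23.7157
d*(P+LT) = 40.4442 * 23.7157 = 959.1625
T = 959.1625 + 172.3011 = 1131.4636

1131.4636 units


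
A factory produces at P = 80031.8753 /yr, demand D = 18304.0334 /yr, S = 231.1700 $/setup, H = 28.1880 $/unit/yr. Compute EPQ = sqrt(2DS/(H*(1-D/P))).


1 - D/P = 1 - 0.2287 = 0.7713
H*(1-D/P) = 21.7411
2DS = 8462686.8022
EPQ = sqrt(389247.5656) = 623.8971

623.8971 units


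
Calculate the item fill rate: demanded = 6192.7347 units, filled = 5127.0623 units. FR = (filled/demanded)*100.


FR = 5127.0623 / 6192.7347 * 100 = 82.7916

82.7916%


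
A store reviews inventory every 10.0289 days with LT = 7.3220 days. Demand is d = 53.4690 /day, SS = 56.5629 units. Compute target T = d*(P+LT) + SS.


P + LT = 17.3509
d*(P+LT) = 53.4690 * 17.3509 = 927.7353
T = 927.7353 + 56.5629 = 984.2982

984.2982 units


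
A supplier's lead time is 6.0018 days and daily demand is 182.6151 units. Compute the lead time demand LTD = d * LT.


LTD = 182.6151 * 6.0018 = 1096.0193

1096.0193 units


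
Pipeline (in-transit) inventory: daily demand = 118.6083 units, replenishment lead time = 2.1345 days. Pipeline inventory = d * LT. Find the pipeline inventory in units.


Pipeline = 118.6083 * 2.1345 = 253.1694

253.1694 units


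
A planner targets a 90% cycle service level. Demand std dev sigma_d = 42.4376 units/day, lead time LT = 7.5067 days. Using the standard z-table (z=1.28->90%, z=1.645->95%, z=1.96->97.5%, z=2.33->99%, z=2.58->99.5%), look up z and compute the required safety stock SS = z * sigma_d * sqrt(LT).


From the table, SL = 90% corresponds to z = 1.28
sqrt(LT) = sqrt(7.5067) = 2.7398
SS = 1.28 * 42.4376 * 2.7398 = 148.8282

148.8282 units


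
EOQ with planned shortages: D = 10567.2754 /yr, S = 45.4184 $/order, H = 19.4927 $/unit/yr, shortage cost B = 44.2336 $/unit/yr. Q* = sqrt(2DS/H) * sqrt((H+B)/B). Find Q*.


sqrt(2DS/H) = 221.9098
sqrt((H+B)/B) = 1.2003
Q* = 221.9098 * 1.2003 = 266.3543

266.3543 units


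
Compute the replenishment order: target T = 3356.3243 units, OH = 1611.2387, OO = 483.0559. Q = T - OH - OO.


Inventory position = OH + OO = 1611.2387 + 483.0559 = 2094.2946
Q = 3356.3243 - 2094.2946 = 1262.0297

1262.0297 units


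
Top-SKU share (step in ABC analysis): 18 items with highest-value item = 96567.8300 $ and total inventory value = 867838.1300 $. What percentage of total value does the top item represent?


Top item = 96567.8300
Total = 867838.1300
Percentage = 96567.8300 / 867838.1300 * 100 = 11.1274

11.1274%


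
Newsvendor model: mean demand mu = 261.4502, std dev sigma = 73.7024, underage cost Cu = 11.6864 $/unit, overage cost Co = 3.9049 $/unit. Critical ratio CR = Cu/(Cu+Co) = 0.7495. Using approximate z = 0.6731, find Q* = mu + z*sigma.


CR = Cu/(Cu+Co) = 11.6864/(11.6864+3.9049) = 0.7495
z = 0.6731
Q* = 261.4502 + 0.6731 * 73.7024 = 311.0593

311.0593 units


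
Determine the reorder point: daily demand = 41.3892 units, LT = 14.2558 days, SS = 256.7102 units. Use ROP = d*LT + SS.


d*LT = 41.3892 * 14.2558 = 590.0362
ROP = 590.0362 + 256.7102 = 846.7464

846.7464 units


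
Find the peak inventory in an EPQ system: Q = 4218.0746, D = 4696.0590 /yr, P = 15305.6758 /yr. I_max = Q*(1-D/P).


D/P = 0.3068
1 - D/P = 0.6932
I_max = 4218.0746 * 0.6932 = 2923.8928

2923.8928 units


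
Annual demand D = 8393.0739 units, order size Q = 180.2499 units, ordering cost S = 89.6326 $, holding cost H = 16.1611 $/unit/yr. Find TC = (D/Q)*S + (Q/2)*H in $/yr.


Ordering cost = D*S/Q = 4173.6114
Holding cost = Q*H/2 = 1456.5183
TC = 4173.6114 + 1456.5183 = 5630.1297

5630.1297 $/yr


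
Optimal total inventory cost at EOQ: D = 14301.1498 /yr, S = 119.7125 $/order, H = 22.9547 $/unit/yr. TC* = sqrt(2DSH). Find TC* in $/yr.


2*D*S*H = 78598104.5985
TC* = sqrt(78598104.5985) = 8865.5572

8865.5572 $/yr


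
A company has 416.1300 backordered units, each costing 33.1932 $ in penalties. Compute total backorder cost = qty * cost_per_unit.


Total = 416.1300 * 33.1932 = 13812.6863

13812.6863 $


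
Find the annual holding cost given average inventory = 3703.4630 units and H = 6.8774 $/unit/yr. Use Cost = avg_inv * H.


Cost = 3703.4630 * 6.8774 = 25470.1964

25470.1964 $/yr


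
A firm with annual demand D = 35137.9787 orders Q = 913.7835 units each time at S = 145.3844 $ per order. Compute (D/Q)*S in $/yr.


Number of orders = D/Q = 38.4533
Cost = 38.4533 * 145.3844 = 5590.5080

5590.5080 $/yr


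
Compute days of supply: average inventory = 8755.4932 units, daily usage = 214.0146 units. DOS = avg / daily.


DOS = 8755.4932 / 214.0146 = 40.9107

40.9107 days


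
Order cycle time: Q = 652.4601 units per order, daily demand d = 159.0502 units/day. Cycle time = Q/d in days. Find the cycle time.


Cycle = 652.4601 / 159.0502 = 4.1022

4.1022 days


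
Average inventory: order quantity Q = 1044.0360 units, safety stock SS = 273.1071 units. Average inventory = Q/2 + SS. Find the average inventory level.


Q/2 = 522.0180
Avg = 522.0180 + 273.1071 = 795.1251

795.1251 units


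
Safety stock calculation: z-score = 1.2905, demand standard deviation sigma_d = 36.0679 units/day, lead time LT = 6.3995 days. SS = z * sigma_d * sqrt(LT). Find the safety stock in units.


sqrt(LT) = sqrt(6.3995) = 2.5297
SS = 1.2905 * 36.0679 * 2.5297 = 117.7476

117.7476 units


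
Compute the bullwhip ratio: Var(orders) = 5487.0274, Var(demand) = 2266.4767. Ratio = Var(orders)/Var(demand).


BW = 5487.0274 / 2266.4767 = 2.4210

2.4210


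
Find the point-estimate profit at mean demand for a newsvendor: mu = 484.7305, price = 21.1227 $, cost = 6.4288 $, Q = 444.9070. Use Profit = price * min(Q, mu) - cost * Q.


Sales at mu = min(444.9070, 484.7305) = 444.9070
Revenue = 21.1227 * 444.9070 = 9397.6371
Total cost = 6.4288 * 444.9070 = 2860.2181
Profit = 9397.6371 - 2860.2181 = 6537.4190

6537.4190 $


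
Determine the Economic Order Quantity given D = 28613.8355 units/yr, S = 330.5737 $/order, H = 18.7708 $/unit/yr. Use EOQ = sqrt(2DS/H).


2*D*S = 2 * 28613.8355 * 330.5737 = 18917962.9449
2*D*S/H = 1007839.9932
EOQ = sqrt(1007839.9932) = 1003.9123

1003.9123 units


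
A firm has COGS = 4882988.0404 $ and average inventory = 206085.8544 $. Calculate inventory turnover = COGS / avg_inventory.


Turnover = 4882988.0404 / 206085.8544 = 23.6940

23.6940


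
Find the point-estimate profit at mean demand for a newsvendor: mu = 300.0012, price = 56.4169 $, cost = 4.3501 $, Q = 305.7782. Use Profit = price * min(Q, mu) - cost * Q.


Sales at mu = min(305.7782, 300.0012) = 300.0012
Revenue = 56.4169 * 300.0012 = 16925.1377
Total cost = 4.3501 * 305.7782 = 1330.1657
Profit = 16925.1377 - 1330.1657 = 15594.9720

15594.9720 $


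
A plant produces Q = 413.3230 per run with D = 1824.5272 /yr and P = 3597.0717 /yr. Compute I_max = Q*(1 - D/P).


D/P = 0.5072
1 - D/P = 0.4928
I_max = 413.3230 * 0.4928 = 203.6750

203.6750 units


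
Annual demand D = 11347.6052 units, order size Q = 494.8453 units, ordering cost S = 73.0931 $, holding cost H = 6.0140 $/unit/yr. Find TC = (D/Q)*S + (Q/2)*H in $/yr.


Ordering cost = D*S/Q = 1676.1433
Holding cost = Q*H/2 = 1487.9998
TC = 1676.1433 + 1487.9998 = 3164.1431

3164.1431 $/yr


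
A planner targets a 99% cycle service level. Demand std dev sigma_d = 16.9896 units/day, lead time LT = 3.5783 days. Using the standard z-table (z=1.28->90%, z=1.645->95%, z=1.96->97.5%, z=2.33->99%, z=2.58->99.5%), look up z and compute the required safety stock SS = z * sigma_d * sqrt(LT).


From the table, SL = 99% corresponds to z = 2.33
sqrt(LT) = sqrt(3.5783) = 1.8916
SS = 2.33 * 16.9896 * 1.8916 = 74.8820

74.8820 units


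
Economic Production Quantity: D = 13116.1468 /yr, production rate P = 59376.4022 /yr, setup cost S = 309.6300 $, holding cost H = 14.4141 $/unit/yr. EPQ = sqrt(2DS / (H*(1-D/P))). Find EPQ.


1 - D/P = 1 - 0.2209 = 0.7791
H*(1-D/P) = 11.2300
2DS = 8122305.0674
EPQ = sqrt(723265.2828) = 850.4500

850.4500 units


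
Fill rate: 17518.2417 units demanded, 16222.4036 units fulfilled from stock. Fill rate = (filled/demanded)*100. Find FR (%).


FR = 16222.4036 / 17518.2417 * 100 = 92.6029

92.6029%


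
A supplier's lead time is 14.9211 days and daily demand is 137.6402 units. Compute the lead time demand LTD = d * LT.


LTD = 137.6402 * 14.9211 = 2053.7432

2053.7432 units


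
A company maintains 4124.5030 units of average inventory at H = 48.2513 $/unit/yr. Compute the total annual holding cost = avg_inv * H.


Cost = 4124.5030 * 48.2513 = 199012.6316

199012.6316 $/yr


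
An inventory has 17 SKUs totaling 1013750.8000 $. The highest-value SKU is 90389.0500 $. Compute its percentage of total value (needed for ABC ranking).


Top item = 90389.0500
Total = 1013750.8000
Percentage = 90389.0500 / 1013750.8000 * 100 = 8.9163

8.9163%


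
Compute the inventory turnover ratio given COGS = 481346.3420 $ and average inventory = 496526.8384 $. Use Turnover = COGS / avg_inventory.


Turnover = 481346.3420 / 496526.8384 = 0.9694

0.9694


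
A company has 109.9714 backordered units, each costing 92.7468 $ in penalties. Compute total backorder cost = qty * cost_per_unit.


Total = 109.9714 * 92.7468 = 10199.4954

10199.4954 $


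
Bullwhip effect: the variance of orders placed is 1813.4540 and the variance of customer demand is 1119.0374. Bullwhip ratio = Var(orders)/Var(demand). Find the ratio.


BW = 1813.4540 / 1119.0374 = 1.6205

1.6205


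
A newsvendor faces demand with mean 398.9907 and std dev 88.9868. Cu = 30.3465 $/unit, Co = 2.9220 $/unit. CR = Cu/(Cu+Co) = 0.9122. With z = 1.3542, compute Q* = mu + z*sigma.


CR = Cu/(Cu+Co) = 30.3465/(30.3465+2.9220) = 0.9122
z = 1.3542
Q* = 398.9907 + 1.3542 * 88.9868 = 519.4966

519.4966 units


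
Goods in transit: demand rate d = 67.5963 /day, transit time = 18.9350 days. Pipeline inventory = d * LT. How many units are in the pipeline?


Pipeline = 67.5963 * 18.9350 = 1279.9359

1279.9359 units


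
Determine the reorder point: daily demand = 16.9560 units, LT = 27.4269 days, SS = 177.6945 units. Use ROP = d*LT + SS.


d*LT = 16.9560 * 27.4269 = 465.0505
ROP = 465.0505 + 177.6945 = 642.7450

642.7450 units


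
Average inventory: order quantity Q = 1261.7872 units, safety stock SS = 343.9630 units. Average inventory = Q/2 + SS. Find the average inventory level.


Q/2 = 630.8936
Avg = 630.8936 + 343.9630 = 974.8566

974.8566 units


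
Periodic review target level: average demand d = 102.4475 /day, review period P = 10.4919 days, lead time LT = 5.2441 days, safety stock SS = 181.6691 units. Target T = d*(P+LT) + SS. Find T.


P + LT = 15.7360
d*(P+LT) = 102.4475 * 15.7360 = 1612.1139
T = 1612.1139 + 181.6691 = 1793.7830

1793.7830 units


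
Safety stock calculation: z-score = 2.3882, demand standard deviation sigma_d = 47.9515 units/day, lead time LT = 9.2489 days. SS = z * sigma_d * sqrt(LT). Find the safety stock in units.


sqrt(LT) = sqrt(9.2489) = 3.0412
SS = 2.3882 * 47.9515 * 3.0412 = 348.2715

348.2715 units


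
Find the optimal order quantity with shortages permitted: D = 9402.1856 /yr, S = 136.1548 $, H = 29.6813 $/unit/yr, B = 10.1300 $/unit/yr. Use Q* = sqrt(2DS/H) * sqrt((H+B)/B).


sqrt(2DS/H) = 293.7003
sqrt((H+B)/B) = 1.9824
Q* = 293.7003 * 1.9824 = 582.2411

582.2411 units


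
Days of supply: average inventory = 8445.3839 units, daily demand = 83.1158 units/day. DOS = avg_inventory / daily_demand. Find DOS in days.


DOS = 8445.3839 / 83.1158 = 101.6098

101.6098 days


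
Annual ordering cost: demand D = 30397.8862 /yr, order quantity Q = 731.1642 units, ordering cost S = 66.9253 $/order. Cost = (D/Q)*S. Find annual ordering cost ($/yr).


Number of orders = D/Q = 41.5746
Cost = 41.5746 * 66.9253 = 2782.3951

2782.3951 $/yr


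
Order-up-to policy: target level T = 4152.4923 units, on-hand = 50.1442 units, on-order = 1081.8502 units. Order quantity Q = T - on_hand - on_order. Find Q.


Inventory position = OH + OO = 50.1442 + 1081.8502 = 1131.9944
Q = 4152.4923 - 1131.9944 = 3020.4979

3020.4979 units


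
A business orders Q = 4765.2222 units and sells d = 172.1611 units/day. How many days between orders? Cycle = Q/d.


Cycle = 4765.2222 / 172.1611 = 27.6789

27.6789 days


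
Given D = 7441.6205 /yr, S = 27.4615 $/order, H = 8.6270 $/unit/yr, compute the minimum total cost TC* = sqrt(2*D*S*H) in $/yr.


2*D*S*H = 3525993.9907
TC* = sqrt(3525993.9907) = 1877.7630

1877.7630 $/yr


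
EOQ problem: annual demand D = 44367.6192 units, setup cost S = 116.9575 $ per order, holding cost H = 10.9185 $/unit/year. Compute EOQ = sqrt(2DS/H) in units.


2*D*S = 2 * 44367.6192 * 116.9575 = 10378251.6452
2*D*S/H = 950519.9107
EOQ = sqrt(950519.9107) = 974.9461

974.9461 units


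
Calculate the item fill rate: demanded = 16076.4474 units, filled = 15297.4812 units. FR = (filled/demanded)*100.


FR = 15297.4812 / 16076.4474 * 100 = 95.1546

95.1546%


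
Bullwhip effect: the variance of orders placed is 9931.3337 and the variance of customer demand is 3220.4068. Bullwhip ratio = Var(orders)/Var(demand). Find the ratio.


BW = 9931.3337 / 3220.4068 = 3.0839

3.0839


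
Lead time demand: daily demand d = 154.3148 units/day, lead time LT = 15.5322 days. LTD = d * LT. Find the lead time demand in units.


LTD = 154.3148 * 15.5322 = 2396.8483

2396.8483 units


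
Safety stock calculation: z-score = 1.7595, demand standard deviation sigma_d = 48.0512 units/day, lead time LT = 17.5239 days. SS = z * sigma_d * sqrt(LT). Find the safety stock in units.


sqrt(LT) = sqrt(17.5239) = 4.1862
SS = 1.7595 * 48.0512 * 4.1862 = 353.9231

353.9231 units


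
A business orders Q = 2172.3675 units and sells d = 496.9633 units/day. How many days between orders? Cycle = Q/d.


Cycle = 2172.3675 / 496.9633 = 4.3713

4.3713 days


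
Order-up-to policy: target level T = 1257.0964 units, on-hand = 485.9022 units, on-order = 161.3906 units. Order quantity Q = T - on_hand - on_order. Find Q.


Inventory position = OH + OO = 485.9022 + 161.3906 = 647.2928
Q = 1257.0964 - 647.2928 = 609.8036

609.8036 units


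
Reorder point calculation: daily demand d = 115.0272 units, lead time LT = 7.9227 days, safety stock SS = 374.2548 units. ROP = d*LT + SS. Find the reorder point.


d*LT = 115.0272 * 7.9227 = 911.3260
ROP = 911.3260 + 374.2548 = 1285.5808

1285.5808 units


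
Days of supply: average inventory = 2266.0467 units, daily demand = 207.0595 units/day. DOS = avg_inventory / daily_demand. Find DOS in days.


DOS = 2266.0467 / 207.0595 = 10.9439

10.9439 days


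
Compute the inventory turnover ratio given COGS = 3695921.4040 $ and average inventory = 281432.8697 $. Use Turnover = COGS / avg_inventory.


Turnover = 3695921.4040 / 281432.8697 = 13.1325

13.1325


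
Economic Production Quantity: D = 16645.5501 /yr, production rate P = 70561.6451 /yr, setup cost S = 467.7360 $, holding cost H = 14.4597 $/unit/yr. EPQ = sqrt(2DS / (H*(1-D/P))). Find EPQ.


1 - D/P = 1 - 0.2359 = 0.7641
H*(1-D/P) = 11.0486
2DS = 15571446.0431
EPQ = sqrt(1409353.4738) = 1187.1619

1187.1619 units


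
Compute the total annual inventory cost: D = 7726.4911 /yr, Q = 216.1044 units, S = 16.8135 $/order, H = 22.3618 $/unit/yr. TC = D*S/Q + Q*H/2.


Ordering cost = D*S/Q = 601.1417
Holding cost = Q*H/2 = 2416.2417
TC = 601.1417 + 2416.2417 = 3017.3833

3017.3833 $/yr


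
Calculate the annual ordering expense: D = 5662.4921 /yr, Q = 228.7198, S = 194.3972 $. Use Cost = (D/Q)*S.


Number of orders = D/Q = 24.7573
Cost = 24.7573 * 194.3972 = 4812.7561

4812.7561 $/yr


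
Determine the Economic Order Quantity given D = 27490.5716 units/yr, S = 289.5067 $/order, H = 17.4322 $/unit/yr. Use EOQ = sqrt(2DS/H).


2*D*S = 2 * 27490.5716 * 289.5067 = 15917409.3301
2*D*S/H = 913103.8727
EOQ = sqrt(913103.8727) = 955.5647

955.5647 units


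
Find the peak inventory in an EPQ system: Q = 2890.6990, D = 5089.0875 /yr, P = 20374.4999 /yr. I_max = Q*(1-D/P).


D/P = 0.2498
1 - D/P = 0.7502
I_max = 2890.6990 * 0.7502 = 2168.6680

2168.6680 units


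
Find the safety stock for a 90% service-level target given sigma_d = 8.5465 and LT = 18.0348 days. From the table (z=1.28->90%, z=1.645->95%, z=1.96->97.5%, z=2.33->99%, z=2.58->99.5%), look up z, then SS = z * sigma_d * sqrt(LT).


From the table, SL = 90% corresponds to z = 1.28
sqrt(LT) = sqrt(18.0348) = 4.2467
SS = 1.28 * 8.5465 * 4.2467 = 46.4573

46.4573 units


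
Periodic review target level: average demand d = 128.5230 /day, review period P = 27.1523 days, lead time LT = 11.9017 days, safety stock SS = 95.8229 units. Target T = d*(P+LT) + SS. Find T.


P + LT = 39.0540
d*(P+LT) = 128.5230 * 39.0540 = 5019.3372
T = 5019.3372 + 95.8229 = 5115.1601

5115.1601 units


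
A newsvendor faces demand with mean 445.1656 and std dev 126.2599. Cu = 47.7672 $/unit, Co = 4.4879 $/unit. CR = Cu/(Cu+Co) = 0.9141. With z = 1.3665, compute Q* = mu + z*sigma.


CR = Cu/(Cu+Co) = 47.7672/(47.7672+4.4879) = 0.9141
z = 1.3665
Q* = 445.1656 + 1.3665 * 126.2599 = 617.6998

617.6998 units


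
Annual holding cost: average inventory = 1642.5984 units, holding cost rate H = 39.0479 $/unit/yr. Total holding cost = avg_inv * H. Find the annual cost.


Cost = 1642.5984 * 39.0479 = 64140.0181

64140.0181 $/yr


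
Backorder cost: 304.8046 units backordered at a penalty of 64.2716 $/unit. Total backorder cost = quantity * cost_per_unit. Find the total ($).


Total = 304.8046 * 64.2716 = 19590.2793

19590.2793 $


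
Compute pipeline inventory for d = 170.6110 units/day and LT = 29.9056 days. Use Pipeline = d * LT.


Pipeline = 170.6110 * 29.9056 = 5102.2243

5102.2243 units


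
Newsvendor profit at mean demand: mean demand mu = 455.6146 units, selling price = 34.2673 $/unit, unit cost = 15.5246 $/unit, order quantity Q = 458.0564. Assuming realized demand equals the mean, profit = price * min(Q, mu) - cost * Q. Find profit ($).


Sales at mu = min(458.0564, 455.6146) = 455.6146
Revenue = 34.2673 * 455.6146 = 15612.6822
Total cost = 15.5246 * 458.0564 = 7111.1424
Profit = 15612.6822 - 7111.1424 = 8501.5398

8501.5398 $


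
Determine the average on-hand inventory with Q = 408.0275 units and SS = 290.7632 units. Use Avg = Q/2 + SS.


Q/2 = 204.0137
Avg = 204.0137 + 290.7632 = 494.7769

494.7769 units


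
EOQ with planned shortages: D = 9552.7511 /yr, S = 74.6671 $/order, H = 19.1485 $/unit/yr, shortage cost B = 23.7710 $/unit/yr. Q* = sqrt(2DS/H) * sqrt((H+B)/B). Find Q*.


sqrt(2DS/H) = 272.9458
sqrt((H+B)/B) = 1.3437
Q* = 272.9458 * 1.3437 = 366.7584

366.7584 units


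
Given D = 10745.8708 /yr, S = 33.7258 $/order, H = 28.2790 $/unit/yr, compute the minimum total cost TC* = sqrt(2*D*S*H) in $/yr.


2*D*S*H = 20497359.5118
TC* = sqrt(20497359.5118) = 4527.4010

4527.4010 $/yr


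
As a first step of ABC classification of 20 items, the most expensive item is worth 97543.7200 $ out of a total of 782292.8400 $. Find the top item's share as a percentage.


Top item = 97543.7200
Total = 782292.8400
Percentage = 97543.7200 / 782292.8400 * 100 = 12.4690

12.4690%


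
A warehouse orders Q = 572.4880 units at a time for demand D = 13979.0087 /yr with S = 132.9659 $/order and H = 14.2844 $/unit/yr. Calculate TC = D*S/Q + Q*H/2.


Ordering cost = D*S/Q = 3246.7606
Holding cost = Q*H/2 = 4088.8238
TC = 3246.7606 + 4088.8238 = 7335.5844

7335.5844 $/yr


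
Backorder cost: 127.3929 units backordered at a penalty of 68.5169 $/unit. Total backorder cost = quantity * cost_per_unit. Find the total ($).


Total = 127.3929 * 68.5169 = 8728.5666

8728.5666 $


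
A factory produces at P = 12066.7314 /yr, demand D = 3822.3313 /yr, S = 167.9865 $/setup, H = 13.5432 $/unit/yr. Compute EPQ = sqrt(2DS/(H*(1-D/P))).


1 - D/P = 1 - 0.3168 = 0.6832
H*(1-D/P) = 9.2532
2DS = 1284200.1139
EPQ = sqrt(138784.8300) = 372.5384

372.5384 units


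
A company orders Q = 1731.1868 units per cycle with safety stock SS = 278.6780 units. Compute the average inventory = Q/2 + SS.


Q/2 = 865.5934
Avg = 865.5934 + 278.6780 = 1144.2714

1144.2714 units


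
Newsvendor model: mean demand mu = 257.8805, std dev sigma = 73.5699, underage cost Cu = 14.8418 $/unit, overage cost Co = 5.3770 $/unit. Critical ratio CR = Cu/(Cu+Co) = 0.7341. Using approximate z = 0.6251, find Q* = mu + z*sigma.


CR = Cu/(Cu+Co) = 14.8418/(14.8418+5.3770) = 0.7341
z = 0.6251
Q* = 257.8805 + 0.6251 * 73.5699 = 303.8690

303.8690 units


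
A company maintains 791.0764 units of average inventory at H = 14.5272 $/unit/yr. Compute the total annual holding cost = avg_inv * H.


Cost = 791.0764 * 14.5272 = 11492.1251

11492.1251 $/yr


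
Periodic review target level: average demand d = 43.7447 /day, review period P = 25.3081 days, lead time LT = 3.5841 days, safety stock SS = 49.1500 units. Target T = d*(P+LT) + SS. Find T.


P + LT = 28.8922
d*(P+LT) = 43.7447 * 28.8922 = 1263.8806
T = 1263.8806 + 49.1500 = 1313.0306

1313.0306 units


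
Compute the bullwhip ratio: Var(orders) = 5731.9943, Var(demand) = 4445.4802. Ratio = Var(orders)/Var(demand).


BW = 5731.9943 / 4445.4802 = 1.2894

1.2894


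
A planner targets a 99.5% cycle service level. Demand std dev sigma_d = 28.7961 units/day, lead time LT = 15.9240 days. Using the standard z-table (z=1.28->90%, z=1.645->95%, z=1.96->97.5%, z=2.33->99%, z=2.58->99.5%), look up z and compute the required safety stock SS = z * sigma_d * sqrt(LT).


From the table, SL = 99.5% corresponds to z = 2.58
sqrt(LT) = sqrt(15.9240) = 3.9905
SS = 2.58 * 28.7961 * 3.9905 = 296.4691

296.4691 units


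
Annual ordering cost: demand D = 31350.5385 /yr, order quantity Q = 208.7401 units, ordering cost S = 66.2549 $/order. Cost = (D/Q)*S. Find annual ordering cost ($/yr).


Number of orders = D/Q = 150.1893
Cost = 150.1893 * 66.2549 = 9950.7799

9950.7799 $/yr


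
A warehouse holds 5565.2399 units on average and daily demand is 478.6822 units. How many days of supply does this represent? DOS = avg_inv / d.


DOS = 5565.2399 / 478.6822 = 11.6262

11.6262 days


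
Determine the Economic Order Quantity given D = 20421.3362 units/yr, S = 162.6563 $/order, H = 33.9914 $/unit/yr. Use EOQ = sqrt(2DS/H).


2*D*S = 2 * 20421.3362 * 162.6563 = 6643317.9747
2*D*S/H = 195441.1403
EOQ = sqrt(195441.1403) = 442.0873

442.0873 units


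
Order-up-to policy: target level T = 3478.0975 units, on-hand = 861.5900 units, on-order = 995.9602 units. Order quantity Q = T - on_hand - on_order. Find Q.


Inventory position = OH + OO = 861.5900 + 995.9602 = 1857.5502
Q = 3478.0975 - 1857.5502 = 1620.5473

1620.5473 units


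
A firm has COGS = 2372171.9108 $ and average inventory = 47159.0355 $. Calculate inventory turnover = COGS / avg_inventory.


Turnover = 2372171.9108 / 47159.0355 = 50.3015

50.3015


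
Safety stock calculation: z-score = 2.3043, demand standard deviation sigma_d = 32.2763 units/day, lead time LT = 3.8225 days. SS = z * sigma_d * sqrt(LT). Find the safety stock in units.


sqrt(LT) = sqrt(3.8225) = 1.9551
SS = 2.3043 * 32.2763 * 1.9551 = 145.4107

145.4107 units


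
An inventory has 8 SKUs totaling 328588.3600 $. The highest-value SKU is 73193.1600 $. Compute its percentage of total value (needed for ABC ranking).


Top item = 73193.1600
Total = 328588.3600
Percentage = 73193.1600 / 328588.3600 * 100 = 22.2750

22.2750%


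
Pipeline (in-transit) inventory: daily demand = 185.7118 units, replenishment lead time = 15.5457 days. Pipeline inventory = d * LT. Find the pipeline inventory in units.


Pipeline = 185.7118 * 15.5457 = 2887.0199

2887.0199 units


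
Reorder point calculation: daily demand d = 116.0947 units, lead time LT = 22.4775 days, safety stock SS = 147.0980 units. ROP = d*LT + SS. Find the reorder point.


d*LT = 116.0947 * 22.4775 = 2609.5186
ROP = 2609.5186 + 147.0980 = 2756.6166

2756.6166 units


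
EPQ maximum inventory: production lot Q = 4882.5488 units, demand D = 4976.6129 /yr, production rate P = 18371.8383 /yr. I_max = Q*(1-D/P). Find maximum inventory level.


D/P = 0.2709
1 - D/P = 0.7291
I_max = 4882.5488 * 0.7291 = 3559.9509

3559.9509 units


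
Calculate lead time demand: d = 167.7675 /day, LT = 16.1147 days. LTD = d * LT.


LTD = 167.7675 * 16.1147 = 2703.5229

2703.5229 units


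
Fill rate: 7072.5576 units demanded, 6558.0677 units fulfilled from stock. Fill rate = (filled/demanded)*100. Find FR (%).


FR = 6558.0677 / 7072.5576 * 100 = 92.7255

92.7255%


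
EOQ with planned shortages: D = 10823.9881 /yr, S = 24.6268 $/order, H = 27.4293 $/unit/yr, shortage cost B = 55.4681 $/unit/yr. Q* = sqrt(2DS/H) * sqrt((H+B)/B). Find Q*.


sqrt(2DS/H) = 139.4136
sqrt((H+B)/B) = 1.2225
Q* = 139.4136 * 1.2225 = 170.4332

170.4332 units


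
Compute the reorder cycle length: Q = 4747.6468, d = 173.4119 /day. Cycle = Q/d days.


Cycle = 4747.6468 / 173.4119 = 27.3779

27.3779 days


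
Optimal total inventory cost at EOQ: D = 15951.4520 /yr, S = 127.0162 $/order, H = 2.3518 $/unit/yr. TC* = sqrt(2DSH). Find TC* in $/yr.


2*D*S*H = 9529930.1765
TC* = sqrt(9529930.1765) = 3087.0585

3087.0585 $/yr


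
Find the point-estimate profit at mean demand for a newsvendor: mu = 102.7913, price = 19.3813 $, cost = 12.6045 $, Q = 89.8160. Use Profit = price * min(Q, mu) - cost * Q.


Sales at mu = min(89.8160, 102.7913) = 89.8160
Revenue = 19.3813 * 89.8160 = 1740.7508
Total cost = 12.6045 * 89.8160 = 1132.0858
Profit = 1740.7508 - 1132.0858 = 608.6651

608.6651 $


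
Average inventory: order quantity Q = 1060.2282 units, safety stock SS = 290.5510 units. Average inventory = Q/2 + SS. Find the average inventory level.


Q/2 = 530.1141
Avg = 530.1141 + 290.5510 = 820.6651

820.6651 units


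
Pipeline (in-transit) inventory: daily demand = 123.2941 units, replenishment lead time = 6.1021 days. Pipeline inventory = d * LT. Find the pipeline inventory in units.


Pipeline = 123.2941 * 6.1021 = 752.3529

752.3529 units


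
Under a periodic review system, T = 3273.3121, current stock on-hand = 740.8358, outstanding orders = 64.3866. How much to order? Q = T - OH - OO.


Inventory position = OH + OO = 740.8358 + 64.3866 = 805.2224
Q = 3273.3121 - 805.2224 = 2468.0897

2468.0897 units


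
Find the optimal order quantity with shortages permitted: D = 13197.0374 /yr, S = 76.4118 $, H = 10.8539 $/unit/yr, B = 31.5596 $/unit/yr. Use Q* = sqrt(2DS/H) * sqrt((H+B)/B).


sqrt(2DS/H) = 431.0628
sqrt((H+B)/B) = 1.1593
Q* = 431.0628 * 1.1593 = 499.7201

499.7201 units


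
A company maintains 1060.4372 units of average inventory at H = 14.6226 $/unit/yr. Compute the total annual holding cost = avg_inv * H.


Cost = 1060.4372 * 14.6226 = 15506.3490

15506.3490 $/yr


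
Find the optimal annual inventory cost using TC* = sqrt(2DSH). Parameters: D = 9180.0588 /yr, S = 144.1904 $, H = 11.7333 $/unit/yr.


2*D*S*H = 31062183.4442
TC* = sqrt(31062183.4442) = 5573.3458

5573.3458 $/yr


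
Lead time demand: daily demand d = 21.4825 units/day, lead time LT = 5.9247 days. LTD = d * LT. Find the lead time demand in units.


LTD = 21.4825 * 5.9247 = 127.2774

127.2774 units


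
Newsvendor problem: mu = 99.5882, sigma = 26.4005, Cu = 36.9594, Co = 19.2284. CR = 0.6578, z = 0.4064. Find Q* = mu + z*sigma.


CR = Cu/(Cu+Co) = 36.9594/(36.9594+19.2284) = 0.6578
z = 0.4064
Q* = 99.5882 + 0.4064 * 26.4005 = 110.3174

110.3174 units


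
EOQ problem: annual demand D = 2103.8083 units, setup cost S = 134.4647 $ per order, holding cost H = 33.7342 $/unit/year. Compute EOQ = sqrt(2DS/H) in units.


2*D*S = 2 * 2103.8083 * 134.4647 = 565775.9038
2*D*S/H = 16771.5821
EOQ = sqrt(16771.5821) = 129.5051

129.5051 units


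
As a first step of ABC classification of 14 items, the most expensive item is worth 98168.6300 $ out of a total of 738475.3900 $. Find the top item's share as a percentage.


Top item = 98168.6300
Total = 738475.3900
Percentage = 98168.6300 / 738475.3900 * 100 = 13.2934

13.2934%


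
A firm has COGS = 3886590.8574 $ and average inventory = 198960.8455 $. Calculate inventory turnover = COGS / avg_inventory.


Turnover = 3886590.8574 / 198960.8455 = 19.5345

19.5345


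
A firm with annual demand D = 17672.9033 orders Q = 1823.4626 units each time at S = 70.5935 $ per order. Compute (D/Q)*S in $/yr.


Number of orders = D/Q = 9.6919
Cost = 9.6919 * 70.5935 = 684.1885

684.1885 $/yr


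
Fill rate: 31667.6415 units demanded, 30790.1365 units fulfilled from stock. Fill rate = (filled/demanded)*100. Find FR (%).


FR = 30790.1365 / 31667.6415 * 100 = 97.2290

97.2290%


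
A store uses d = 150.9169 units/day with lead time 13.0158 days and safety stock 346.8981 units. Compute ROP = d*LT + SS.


d*LT = 150.9169 * 13.0158 = 1964.3042
ROP = 1964.3042 + 346.8981 = 2311.2023

2311.2023 units


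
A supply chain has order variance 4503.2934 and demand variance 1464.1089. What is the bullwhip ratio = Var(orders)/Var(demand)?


BW = 4503.2934 / 1464.1089 = 3.0758

3.0758


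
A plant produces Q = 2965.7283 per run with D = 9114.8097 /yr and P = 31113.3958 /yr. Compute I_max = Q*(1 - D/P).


D/P = 0.2930
1 - D/P = 0.7070
I_max = 2965.7283 * 0.7070 = 2096.9048

2096.9048 units


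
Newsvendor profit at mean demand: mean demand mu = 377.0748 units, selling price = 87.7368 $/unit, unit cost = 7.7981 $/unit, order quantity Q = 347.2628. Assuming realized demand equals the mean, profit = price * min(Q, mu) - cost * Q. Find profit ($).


Sales at mu = min(347.2628, 377.0748) = 347.2628
Revenue = 87.7368 * 347.2628 = 30467.7268
Total cost = 7.7981 * 347.2628 = 2707.9900
Profit = 30467.7268 - 2707.9900 = 27759.7368

27759.7368 $


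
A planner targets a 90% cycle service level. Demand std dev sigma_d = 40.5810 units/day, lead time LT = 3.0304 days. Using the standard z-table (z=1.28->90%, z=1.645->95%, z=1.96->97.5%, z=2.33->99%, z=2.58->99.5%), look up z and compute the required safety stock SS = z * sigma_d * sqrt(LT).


From the table, SL = 90% corresponds to z = 1.28
sqrt(LT) = sqrt(3.0304) = 1.7408
SS = 1.28 * 40.5810 * 1.7408 = 90.4238

90.4238 units


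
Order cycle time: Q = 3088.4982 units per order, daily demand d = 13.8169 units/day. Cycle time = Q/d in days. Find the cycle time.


Cycle = 3088.4982 / 13.8169 = 223.5305

223.5305 days


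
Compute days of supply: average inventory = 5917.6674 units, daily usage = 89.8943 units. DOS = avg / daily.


DOS = 5917.6674 / 89.8943 = 65.8292

65.8292 days


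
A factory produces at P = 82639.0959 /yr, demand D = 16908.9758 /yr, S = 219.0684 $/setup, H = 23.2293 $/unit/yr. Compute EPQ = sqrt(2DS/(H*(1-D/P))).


1 - D/P = 1 - 0.2046 = 0.7954
H*(1-D/P) = 18.4763
2DS = 7408444.5483
EPQ = sqrt(400970.1501) = 633.2220

633.2220 units


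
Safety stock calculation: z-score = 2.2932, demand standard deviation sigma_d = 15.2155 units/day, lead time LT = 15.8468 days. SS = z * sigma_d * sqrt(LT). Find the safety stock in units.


sqrt(LT) = sqrt(15.8468) = 3.9808
SS = 2.2932 * 15.2155 * 3.9808 = 138.8989

138.8989 units


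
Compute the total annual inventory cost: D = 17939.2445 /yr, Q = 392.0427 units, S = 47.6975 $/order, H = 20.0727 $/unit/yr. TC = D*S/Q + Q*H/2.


Ordering cost = D*S/Q = 2182.5610
Holding cost = Q*H/2 = 3934.6778
TC = 2182.5610 + 3934.6778 = 6117.2388

6117.2388 $/yr


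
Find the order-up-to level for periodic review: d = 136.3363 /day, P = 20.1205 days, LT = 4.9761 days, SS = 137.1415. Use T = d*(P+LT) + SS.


P + LT = 25.0966
d*(P+LT) = 136.3363 * 25.0966 = 3421.5776
T = 3421.5776 + 137.1415 = 3558.7191

3558.7191 units


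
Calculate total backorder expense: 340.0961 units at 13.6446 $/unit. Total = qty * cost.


Total = 340.0961 * 13.6446 = 4640.4752

4640.4752 $


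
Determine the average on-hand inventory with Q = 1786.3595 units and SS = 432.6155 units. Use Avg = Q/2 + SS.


Q/2 = 893.1798
Avg = 893.1798 + 432.6155 = 1325.7953

1325.7953 units


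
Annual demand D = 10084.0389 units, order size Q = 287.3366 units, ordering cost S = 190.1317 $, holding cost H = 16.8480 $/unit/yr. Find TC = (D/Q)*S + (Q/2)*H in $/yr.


Ordering cost = D*S/Q = 6672.6462
Holding cost = Q*H/2 = 2420.5235
TC = 6672.6462 + 2420.5235 = 9093.1697

9093.1697 $/yr


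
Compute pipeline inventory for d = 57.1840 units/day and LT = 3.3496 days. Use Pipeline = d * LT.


Pipeline = 57.1840 * 3.3496 = 191.5435

191.5435 units


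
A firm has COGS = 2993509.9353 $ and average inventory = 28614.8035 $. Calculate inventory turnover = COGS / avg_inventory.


Turnover = 2993509.9353 / 28614.8035 = 104.6140

104.6140


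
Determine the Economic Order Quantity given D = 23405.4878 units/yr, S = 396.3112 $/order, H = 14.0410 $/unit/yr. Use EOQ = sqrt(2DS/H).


2*D*S = 2 * 23405.4878 * 396.3112 = 18551713.9132
2*D*S/H = 1321253.0385
EOQ = sqrt(1321253.0385) = 1149.4577

1149.4577 units


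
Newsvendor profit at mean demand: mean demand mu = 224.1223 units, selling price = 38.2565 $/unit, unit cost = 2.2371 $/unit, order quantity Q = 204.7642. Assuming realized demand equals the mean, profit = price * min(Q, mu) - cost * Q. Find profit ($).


Sales at mu = min(204.7642, 224.1223) = 204.7642
Revenue = 38.2565 * 204.7642 = 7833.5616
Total cost = 2.2371 * 204.7642 = 458.0780
Profit = 7833.5616 - 458.0780 = 7375.4836

7375.4836 $


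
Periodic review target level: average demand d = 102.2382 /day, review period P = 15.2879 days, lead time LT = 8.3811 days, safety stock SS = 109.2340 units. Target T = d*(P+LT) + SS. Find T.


P + LT = 23.6690
d*(P+LT) = 102.2382 * 23.6690 = 2419.8760
T = 2419.8760 + 109.2340 = 2529.1100

2529.1100 units


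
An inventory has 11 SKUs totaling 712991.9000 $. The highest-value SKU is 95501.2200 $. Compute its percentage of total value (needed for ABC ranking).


Top item = 95501.2200
Total = 712991.9000
Percentage = 95501.2200 / 712991.9000 * 100 = 13.3944

13.3944%


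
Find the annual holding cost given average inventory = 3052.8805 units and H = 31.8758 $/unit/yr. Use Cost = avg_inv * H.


Cost = 3052.8805 * 31.8758 = 97313.0082

97313.0082 $/yr


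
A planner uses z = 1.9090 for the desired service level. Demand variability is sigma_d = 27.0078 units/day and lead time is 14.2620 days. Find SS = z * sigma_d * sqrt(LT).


sqrt(LT) = sqrt(14.2620) = 3.7765
SS = 1.9090 * 27.0078 * 3.7765 = 194.7087

194.7087 units


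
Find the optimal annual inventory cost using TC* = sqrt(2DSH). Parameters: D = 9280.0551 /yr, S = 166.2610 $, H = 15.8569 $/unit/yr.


2*D*S*H = 48931578.5142
TC* = sqrt(48931578.5142) = 6995.1110

6995.1110 $/yr


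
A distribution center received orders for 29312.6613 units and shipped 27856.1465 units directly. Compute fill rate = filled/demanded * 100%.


FR = 27856.1465 / 29312.6613 * 100 = 95.0311

95.0311%


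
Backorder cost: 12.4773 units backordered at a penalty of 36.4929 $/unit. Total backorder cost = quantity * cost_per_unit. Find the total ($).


Total = 12.4773 * 36.4929 = 455.3329

455.3329 $


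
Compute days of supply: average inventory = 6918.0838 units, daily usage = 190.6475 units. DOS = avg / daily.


DOS = 6918.0838 / 190.6475 = 36.2873

36.2873 days


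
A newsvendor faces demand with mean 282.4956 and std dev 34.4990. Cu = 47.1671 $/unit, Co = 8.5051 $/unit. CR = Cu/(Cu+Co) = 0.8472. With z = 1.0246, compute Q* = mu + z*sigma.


CR = Cu/(Cu+Co) = 47.1671/(47.1671+8.5051) = 0.8472
z = 1.0246
Q* = 282.4956 + 1.0246 * 34.4990 = 317.8433

317.8433 units
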